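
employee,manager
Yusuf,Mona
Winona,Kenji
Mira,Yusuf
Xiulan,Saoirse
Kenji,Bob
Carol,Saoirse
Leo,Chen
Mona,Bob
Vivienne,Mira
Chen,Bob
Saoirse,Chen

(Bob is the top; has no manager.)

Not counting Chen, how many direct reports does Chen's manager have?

2

Chen reports to Bob. Bob's other direct reports are Mona, Kenji — 2 peers.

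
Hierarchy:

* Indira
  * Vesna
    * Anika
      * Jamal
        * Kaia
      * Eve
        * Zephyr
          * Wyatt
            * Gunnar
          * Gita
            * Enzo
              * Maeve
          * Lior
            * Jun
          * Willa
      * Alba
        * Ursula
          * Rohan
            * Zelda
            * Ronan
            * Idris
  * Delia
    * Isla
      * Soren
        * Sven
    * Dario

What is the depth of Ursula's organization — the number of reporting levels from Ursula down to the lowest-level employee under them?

The longest chain under Ursula runs Ursula → Rohan → Idris, which is 2 levels below Ursula.

2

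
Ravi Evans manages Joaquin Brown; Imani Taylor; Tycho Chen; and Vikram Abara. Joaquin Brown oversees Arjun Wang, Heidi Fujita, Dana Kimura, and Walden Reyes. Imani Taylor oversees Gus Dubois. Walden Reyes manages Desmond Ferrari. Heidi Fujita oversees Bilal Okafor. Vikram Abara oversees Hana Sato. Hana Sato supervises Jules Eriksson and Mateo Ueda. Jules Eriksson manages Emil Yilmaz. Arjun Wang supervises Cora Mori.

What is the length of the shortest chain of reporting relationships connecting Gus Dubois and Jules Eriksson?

5

Gus Dubois is 2 levels below Ravi Evans, and Jules Eriksson is 3 levels below Ravi Evans (their lowest common manager). The shortest path runs up from Gus Dubois to Ravi Evans and back down to Jules Eriksson: 2 + 3 = 5 links.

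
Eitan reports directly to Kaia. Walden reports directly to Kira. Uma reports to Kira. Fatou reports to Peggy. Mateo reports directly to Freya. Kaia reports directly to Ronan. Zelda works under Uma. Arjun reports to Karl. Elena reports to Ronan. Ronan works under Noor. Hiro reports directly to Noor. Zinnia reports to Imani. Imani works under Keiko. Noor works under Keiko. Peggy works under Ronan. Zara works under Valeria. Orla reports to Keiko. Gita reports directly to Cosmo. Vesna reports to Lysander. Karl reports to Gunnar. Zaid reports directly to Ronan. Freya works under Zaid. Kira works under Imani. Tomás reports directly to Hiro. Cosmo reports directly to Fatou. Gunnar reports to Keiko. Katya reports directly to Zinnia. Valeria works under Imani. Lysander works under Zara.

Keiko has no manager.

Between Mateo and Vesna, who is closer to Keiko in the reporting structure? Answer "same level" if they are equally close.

Both Mateo and Vesna are 5 levels below Keiko.

same level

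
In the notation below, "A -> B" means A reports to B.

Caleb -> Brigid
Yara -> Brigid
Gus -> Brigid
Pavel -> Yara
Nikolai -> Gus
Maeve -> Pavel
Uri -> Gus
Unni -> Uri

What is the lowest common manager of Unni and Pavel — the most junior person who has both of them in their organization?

Unni's chain of managers is Uri, Gus, Brigid. Pavel's chain of managers is Yara, Brigid. The first manager that appears in both chains is Brigid.

Brigid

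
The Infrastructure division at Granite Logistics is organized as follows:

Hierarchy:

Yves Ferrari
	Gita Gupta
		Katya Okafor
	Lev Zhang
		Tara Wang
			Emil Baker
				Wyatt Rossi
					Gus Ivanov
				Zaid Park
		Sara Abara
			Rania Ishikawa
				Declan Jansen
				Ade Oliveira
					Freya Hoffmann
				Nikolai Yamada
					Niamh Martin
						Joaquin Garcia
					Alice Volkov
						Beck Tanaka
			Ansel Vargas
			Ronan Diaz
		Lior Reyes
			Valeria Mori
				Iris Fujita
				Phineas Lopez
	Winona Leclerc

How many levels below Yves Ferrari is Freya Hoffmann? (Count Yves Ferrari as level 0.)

5

Chain from Freya Hoffmann up to Yves Ferrari: Freya Hoffmann → Ade Oliveira → Rania Ishikawa → Sara Abara → Lev Zhang → Yves Ferrari. That is 5 steps up, so Freya Hoffmann is 5 levels below Yves Ferrari.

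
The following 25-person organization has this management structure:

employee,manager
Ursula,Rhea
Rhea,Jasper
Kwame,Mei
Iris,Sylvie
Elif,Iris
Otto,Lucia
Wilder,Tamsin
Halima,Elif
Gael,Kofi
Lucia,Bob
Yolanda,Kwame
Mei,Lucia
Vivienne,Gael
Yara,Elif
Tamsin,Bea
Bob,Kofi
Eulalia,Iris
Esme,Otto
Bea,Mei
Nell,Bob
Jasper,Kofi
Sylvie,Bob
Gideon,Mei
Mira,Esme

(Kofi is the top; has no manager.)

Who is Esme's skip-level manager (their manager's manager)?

Lucia

Esme reports to Otto, and Otto reports to Lucia. So Esme's skip-level manager is Lucia.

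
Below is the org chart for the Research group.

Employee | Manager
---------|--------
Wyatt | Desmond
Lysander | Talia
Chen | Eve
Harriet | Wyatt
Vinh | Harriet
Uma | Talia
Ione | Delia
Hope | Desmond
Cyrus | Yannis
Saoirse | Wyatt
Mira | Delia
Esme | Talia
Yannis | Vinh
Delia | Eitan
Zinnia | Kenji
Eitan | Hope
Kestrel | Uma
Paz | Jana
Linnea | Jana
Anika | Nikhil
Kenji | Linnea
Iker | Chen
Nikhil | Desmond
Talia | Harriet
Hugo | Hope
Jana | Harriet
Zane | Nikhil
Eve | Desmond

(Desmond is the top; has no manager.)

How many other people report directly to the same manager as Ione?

1

Ione reports to Delia. Delia's other direct reports are Mira — 1 peer.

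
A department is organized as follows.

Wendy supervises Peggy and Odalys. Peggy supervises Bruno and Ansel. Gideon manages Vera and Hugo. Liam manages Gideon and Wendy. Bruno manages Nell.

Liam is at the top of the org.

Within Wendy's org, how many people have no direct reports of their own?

The people in Wendy's organization with no one reporting to them are Ansel, Nell, Odalys. That is 3.

3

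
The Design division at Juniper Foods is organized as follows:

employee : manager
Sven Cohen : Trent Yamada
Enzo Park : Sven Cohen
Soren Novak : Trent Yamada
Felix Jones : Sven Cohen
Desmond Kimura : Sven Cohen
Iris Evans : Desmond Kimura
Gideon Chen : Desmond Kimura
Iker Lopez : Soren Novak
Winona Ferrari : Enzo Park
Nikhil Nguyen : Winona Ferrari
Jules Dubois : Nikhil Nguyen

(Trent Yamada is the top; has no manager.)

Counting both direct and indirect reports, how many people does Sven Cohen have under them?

8

Sven Cohen directly manages Enzo Park, Felix Jones, Desmond Kimura. Under Enzo Park: Winona Ferrari, Nikhil Nguyen, Jules Dubois (3). Felix Jones has no reports. Under Desmond Kimura: Gideon Chen, Iris Evans (2). So Sven Cohen's organization is 3 direct reports plus everyone under them: 4 + 1 + 3 = 8.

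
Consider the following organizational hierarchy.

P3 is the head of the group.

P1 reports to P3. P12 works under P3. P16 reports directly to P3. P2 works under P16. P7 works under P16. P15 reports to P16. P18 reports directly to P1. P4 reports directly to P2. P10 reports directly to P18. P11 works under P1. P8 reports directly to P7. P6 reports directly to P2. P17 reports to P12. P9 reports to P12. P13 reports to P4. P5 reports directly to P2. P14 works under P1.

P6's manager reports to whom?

P16

P6 reports to P2, and P2 reports to P16. So P6's skip-level manager is P16.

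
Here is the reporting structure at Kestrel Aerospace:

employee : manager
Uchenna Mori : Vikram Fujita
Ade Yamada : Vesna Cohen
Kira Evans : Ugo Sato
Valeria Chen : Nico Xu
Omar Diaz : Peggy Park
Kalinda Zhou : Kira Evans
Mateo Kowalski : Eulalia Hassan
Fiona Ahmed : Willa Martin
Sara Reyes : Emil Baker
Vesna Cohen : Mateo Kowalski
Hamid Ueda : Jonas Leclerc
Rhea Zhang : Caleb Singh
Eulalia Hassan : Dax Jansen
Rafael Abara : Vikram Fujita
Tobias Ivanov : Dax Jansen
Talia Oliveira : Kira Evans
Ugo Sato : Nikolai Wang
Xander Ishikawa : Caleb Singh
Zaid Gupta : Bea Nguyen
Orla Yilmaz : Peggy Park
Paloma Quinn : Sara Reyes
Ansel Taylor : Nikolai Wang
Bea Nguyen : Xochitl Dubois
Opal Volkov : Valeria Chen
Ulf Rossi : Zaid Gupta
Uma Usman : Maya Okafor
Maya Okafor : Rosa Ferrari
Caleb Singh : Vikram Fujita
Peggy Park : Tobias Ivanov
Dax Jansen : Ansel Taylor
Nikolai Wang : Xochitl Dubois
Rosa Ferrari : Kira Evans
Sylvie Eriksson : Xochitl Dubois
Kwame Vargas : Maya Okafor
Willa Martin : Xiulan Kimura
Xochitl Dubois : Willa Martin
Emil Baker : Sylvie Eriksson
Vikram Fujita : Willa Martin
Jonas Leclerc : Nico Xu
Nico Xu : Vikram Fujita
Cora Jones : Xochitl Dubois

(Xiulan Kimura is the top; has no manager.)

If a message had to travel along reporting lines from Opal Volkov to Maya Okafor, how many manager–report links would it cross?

10

Opal Volkov is 4 levels below Willa Martin, and Maya Okafor is 6 levels below Willa Martin (their lowest common manager). The shortest path runs up from Opal Volkov to Willa Martin and back down to Maya Okafor: 4 + 6 = 10 links.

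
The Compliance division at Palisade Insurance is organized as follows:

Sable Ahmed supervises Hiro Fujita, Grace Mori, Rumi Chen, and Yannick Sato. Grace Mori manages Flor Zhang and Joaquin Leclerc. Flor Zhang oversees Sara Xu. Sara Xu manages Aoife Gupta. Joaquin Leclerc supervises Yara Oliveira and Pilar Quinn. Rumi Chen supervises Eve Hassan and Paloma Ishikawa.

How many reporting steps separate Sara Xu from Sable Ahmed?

3

Chain from Sara Xu up to Sable Ahmed: Sara Xu → Flor Zhang → Grace Mori → Sable Ahmed. That is 3 steps up, so Sara Xu is 3 levels below Sable Ahmed.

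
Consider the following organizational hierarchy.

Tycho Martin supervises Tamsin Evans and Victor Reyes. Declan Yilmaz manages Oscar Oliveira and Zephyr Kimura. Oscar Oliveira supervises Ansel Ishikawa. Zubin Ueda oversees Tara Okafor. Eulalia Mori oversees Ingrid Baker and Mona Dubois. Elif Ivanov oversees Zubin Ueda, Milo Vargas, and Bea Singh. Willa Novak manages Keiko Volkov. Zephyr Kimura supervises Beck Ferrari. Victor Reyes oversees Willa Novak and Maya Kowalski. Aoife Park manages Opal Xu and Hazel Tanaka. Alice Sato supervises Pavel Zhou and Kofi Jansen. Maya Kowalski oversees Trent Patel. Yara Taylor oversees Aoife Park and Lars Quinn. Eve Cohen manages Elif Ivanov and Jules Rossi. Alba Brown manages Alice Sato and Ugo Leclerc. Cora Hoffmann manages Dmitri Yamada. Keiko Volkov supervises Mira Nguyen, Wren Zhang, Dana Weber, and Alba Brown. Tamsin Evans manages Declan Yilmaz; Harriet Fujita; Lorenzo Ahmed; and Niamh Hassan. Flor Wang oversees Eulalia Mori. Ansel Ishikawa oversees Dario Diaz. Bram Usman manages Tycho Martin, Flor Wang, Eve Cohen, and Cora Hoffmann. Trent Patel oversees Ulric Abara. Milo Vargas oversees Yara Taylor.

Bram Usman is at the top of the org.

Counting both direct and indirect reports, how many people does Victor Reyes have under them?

13

Victor Reyes directly manages Maya Kowalski, Willa Novak. Under Maya Kowalski: Trent Patel, Ulric Abara (2). Under Willa Novak: Keiko Volkov, Alba Brown, Ugo Leclerc, Alice Sato, Kofi Jansen, Pavel Zhou, Dana Weber, Wren Zhang, Mira Nguyen (9). So Victor Reyes's organization is 2 direct reports plus everyone under them: 3 + 10 = 13.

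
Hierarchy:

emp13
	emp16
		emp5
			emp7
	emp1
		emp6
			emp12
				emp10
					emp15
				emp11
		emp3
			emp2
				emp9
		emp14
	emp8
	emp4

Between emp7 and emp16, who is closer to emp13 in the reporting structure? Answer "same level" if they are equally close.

emp7 is 3 levels below emp13; emp16 is 1. emp16 is higher.

emp16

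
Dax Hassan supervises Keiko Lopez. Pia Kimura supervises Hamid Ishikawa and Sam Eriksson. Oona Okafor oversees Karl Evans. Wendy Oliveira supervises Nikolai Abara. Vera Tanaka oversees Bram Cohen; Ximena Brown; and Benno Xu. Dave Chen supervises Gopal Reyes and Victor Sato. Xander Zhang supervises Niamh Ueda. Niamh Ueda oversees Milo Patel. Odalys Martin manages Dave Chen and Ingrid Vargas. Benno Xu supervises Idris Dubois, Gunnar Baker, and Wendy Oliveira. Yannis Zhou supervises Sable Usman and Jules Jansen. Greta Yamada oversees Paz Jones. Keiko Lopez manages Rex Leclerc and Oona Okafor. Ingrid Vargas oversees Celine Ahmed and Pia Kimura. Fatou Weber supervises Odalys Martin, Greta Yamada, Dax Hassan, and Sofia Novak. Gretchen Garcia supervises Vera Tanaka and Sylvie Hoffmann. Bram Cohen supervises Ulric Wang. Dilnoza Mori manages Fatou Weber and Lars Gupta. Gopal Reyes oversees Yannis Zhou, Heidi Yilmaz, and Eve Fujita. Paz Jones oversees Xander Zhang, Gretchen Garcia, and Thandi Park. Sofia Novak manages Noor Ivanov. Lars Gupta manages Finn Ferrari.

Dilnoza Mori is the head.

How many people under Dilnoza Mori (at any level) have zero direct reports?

20

The people in Dilnoza Mori's organization with no one reporting to them are Finn Ferrari, Noor Ivanov, Karl Evans, Rex Leclerc, Thandi Park, Sylvie Hoffmann, Ximena Brown, Idris Dubois, Gunnar Baker, Nikolai Abara, Ulric Wang, Milo Patel, Celine Ahmed, Sam Eriksson, Hamid Ishikawa, Victor Sato, Eve Fujita, Heidi Yilmaz, Sable Usman, Jules Jansen. That is 20.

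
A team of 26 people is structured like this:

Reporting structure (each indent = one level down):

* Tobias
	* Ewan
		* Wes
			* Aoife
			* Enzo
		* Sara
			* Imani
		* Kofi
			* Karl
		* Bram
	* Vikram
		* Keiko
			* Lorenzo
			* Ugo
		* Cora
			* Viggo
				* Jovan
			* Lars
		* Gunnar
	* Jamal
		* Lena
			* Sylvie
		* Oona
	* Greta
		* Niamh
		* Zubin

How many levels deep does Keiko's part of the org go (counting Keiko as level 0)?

1

The longest chain under Keiko runs Keiko → Ugo, which is 1 level below Keiko.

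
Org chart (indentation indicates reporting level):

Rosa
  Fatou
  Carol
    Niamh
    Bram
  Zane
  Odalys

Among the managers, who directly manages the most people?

Rosa

Direct-report counts: Rosa has 4; Carol has 2. The largest is 4, held by Rosa.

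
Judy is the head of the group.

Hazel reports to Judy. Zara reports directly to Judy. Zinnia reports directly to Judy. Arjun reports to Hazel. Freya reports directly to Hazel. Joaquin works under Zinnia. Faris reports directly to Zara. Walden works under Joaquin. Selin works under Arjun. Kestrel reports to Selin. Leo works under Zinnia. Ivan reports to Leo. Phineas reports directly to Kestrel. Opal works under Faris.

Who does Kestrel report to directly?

Selin

Kestrel reports directly to Selin.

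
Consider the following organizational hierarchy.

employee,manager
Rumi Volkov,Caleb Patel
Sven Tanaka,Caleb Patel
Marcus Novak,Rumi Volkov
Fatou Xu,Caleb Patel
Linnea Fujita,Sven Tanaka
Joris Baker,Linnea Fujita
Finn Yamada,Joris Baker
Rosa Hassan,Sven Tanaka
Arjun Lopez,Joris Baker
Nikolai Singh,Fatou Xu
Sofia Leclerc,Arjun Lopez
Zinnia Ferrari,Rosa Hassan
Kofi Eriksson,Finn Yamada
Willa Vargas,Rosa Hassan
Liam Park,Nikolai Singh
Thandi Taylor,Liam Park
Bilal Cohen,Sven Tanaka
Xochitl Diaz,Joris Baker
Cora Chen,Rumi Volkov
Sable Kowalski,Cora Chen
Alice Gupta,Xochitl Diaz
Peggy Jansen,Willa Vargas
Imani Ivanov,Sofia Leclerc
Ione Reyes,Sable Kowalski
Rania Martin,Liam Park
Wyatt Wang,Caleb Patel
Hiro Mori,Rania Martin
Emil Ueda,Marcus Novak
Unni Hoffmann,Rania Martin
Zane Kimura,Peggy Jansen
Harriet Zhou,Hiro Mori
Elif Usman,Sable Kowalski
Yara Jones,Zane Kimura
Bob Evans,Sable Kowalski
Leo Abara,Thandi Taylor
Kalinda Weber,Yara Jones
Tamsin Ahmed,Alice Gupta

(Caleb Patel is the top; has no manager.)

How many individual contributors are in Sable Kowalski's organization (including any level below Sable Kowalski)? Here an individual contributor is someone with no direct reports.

3

The people in Sable Kowalski's organization with no one reporting to them are Bob Evans, Elif Usman, Ione Reyes. That is 3.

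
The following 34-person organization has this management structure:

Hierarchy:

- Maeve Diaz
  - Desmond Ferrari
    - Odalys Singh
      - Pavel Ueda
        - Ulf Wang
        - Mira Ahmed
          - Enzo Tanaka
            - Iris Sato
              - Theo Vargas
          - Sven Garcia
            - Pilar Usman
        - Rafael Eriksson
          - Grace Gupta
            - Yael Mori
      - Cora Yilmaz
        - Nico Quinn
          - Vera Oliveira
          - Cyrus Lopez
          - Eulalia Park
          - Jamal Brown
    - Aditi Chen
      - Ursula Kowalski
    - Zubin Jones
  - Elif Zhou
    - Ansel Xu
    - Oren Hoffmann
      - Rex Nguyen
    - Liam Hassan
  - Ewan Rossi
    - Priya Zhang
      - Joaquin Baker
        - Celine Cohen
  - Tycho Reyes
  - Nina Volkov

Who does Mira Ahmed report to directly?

Mira Ahmed reports directly to Pavel Ueda.

Pavel Ueda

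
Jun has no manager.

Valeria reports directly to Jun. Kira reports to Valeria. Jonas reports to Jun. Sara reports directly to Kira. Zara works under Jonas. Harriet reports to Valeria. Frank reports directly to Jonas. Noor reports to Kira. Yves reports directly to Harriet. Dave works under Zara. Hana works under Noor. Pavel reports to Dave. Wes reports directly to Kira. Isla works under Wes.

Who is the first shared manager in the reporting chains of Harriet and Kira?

Valeria

Harriet's chain of managers is Valeria, Jun. Kira's chain of managers is Valeria, Jun. The first manager that appears in both chains is Valeria.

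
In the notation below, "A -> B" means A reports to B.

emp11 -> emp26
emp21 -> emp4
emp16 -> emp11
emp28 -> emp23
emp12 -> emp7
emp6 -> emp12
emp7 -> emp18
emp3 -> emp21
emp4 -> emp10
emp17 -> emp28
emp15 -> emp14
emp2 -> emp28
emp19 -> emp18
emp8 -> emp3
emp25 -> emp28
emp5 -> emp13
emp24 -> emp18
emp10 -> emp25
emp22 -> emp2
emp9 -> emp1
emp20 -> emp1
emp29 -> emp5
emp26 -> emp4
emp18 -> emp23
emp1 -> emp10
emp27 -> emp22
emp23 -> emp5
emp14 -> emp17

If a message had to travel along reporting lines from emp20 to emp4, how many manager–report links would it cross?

3

emp20 is 2 levels below emp10, and emp4 is 1 level below emp10 (their lowest common manager). The shortest path runs up from emp20 to emp10 and back down to emp4: 2 + 1 = 3 links.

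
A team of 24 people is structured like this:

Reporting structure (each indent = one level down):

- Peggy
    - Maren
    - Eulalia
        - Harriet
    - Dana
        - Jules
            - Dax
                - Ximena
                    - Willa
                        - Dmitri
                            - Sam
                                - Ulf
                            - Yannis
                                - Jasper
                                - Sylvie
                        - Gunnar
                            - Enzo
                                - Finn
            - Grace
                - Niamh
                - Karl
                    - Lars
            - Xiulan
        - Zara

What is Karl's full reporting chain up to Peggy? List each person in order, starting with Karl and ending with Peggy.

Karl reports to Grace. Grace reports to Jules. Jules reports to Dana. Dana reports to Peggy. Peggy is at the top.

Karl -> Grace -> Jules -> Dana -> Peggy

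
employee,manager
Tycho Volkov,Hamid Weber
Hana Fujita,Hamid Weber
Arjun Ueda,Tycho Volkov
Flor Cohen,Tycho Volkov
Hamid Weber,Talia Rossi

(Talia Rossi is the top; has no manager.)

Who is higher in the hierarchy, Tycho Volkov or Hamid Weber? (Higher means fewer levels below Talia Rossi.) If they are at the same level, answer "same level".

Tycho Volkov is 2 levels below Talia Rossi; Hamid Weber is 1. Hamid Weber is higher.

Hamid Weber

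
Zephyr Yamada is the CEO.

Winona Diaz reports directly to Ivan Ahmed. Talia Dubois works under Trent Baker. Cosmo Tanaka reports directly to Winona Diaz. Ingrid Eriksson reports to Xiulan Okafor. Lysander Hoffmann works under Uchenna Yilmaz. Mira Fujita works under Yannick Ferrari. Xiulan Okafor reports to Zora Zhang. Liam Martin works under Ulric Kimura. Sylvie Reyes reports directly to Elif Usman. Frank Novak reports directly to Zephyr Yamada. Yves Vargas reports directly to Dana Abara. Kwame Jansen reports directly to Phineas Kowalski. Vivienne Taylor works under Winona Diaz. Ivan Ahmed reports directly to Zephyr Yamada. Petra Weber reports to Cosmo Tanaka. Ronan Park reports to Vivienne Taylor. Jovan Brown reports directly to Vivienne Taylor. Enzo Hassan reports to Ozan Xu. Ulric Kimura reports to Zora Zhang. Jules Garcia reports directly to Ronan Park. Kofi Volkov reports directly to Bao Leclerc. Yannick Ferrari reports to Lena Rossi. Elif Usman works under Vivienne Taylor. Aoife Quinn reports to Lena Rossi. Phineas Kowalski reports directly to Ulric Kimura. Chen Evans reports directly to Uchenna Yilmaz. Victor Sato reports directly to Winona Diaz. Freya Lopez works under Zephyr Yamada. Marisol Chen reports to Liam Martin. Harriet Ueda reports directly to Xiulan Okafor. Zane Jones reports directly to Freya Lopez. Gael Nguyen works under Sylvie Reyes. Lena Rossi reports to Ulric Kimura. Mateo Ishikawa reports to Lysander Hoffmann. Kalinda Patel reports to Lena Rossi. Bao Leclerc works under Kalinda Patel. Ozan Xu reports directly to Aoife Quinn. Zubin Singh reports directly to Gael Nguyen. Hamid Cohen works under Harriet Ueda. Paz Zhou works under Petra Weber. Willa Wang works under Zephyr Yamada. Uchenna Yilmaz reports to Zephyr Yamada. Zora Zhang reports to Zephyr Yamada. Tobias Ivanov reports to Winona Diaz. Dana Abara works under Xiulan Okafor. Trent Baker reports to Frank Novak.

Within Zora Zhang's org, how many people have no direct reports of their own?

8

The people in Zora Zhang's organization with no one reporting to them are Ingrid Eriksson, Hamid Cohen, Yves Vargas, Marisol Chen, Kwame Jansen, Kofi Volkov, Mira Fujita, Enzo Hassan. That is 8.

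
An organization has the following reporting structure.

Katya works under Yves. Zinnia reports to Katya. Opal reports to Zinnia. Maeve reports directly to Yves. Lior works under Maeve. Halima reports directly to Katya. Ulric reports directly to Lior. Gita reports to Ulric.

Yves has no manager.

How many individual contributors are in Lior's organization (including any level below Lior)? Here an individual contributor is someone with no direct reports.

The only person in Lior's organization with no one reporting to them is Gita. That is 1.

1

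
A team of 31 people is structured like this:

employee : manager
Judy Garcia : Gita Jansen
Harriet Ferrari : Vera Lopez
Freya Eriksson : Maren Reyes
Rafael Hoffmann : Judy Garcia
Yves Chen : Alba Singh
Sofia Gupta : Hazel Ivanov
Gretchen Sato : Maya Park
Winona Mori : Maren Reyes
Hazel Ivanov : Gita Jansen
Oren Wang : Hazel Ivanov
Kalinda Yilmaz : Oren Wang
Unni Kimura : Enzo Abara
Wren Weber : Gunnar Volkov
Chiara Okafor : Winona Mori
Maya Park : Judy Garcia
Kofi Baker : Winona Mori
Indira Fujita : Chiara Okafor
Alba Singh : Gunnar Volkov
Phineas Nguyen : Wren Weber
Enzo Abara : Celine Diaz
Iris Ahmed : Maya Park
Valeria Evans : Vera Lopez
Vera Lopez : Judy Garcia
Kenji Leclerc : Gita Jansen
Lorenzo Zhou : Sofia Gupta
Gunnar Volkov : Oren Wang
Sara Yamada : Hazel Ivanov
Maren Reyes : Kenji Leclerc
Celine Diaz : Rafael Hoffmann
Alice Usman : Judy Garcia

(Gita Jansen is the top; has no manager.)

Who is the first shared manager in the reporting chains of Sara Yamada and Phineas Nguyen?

Sara Yamada's chain of managers is Hazel Ivanov, Gita Jansen. Phineas Nguyen's chain of managers is Wren Weber, Gunnar Volkov, Oren Wang, Hazel Ivanov, Gita Jansen. The first manager that appears in both chains is Hazel Ivanov.

Hazel Ivanov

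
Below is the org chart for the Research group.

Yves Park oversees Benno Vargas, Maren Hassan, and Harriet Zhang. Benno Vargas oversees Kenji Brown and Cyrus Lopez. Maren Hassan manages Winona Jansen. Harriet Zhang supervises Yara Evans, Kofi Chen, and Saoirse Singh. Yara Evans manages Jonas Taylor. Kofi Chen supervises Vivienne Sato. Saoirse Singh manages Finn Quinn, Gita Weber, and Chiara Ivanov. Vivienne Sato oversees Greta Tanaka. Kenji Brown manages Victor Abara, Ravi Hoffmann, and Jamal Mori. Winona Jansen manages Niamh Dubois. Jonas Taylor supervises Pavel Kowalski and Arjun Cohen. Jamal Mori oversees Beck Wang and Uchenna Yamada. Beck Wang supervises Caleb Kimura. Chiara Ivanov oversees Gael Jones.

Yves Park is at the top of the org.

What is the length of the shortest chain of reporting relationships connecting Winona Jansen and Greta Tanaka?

6

Winona Jansen is 2 levels below Yves Park, and Greta Tanaka is 4 levels below Yves Park (their lowest common manager). The shortest path runs up from Winona Jansen to Yves Park and back down to Greta Tanaka: 2 + 4 = 6 links.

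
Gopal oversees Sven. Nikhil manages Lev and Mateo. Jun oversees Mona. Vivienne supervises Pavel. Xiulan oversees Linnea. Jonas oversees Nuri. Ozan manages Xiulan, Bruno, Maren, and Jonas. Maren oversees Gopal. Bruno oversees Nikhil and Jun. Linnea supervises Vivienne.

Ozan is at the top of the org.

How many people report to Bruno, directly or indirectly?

Bruno directly manages Nikhil, Jun. Under Nikhil: Mateo, Lev (2). Under Jun: Mona (1). So Bruno's organization is 2 direct reports plus everyone under them: 3 + 2 = 5.

5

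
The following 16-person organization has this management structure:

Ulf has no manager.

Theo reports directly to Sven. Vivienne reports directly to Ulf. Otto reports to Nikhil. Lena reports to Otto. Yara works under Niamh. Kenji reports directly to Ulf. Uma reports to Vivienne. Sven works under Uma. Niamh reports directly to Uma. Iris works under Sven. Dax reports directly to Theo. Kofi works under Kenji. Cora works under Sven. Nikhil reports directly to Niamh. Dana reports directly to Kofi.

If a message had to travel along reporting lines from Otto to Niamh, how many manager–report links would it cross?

2

Otto is in Niamh's organization: the chain from Otto up to Niamh is Otto → Nikhil → Niamh, which is 2 links.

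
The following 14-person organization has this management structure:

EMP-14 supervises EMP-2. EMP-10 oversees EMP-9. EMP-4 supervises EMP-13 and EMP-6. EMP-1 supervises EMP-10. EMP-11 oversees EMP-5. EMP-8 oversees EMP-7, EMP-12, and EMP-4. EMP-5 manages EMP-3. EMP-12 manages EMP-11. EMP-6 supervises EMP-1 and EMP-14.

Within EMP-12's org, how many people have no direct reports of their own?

The only person in EMP-12's organization with no one reporting to them is EMP-3. That is 1.

1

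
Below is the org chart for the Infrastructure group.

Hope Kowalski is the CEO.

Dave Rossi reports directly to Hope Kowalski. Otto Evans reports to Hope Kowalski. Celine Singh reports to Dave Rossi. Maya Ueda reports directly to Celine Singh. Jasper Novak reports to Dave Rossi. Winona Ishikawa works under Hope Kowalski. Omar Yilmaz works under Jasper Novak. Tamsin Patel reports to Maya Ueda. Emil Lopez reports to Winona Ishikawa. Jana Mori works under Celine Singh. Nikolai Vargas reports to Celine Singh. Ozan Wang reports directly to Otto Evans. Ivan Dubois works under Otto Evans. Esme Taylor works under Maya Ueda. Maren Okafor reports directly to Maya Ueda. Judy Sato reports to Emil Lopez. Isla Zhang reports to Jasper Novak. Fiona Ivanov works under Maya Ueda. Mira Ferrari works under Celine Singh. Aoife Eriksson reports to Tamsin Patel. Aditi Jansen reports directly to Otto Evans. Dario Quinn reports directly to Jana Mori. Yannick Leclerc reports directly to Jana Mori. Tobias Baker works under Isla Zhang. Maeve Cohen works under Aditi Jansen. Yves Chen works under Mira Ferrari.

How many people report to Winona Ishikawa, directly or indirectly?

2

Winona Ishikawa directly manages Emil Lopez. Under Emil Lopez: Judy Sato (1). That's 2 in total.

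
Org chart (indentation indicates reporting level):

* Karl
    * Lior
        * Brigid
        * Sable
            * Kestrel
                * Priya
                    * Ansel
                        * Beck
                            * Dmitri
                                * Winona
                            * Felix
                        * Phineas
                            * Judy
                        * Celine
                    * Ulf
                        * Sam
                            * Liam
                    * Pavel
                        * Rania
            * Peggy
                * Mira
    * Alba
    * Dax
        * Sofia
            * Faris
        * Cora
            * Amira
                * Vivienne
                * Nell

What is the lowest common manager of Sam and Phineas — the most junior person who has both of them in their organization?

Sam's chain of managers is Ulf, Priya, Kestrel, Sable, Lior, Karl. Phineas's chain of managers is Ansel, Priya, Kestrel, Sable, Lior, Karl. The first manager that appears in both chains is Priya.

Priya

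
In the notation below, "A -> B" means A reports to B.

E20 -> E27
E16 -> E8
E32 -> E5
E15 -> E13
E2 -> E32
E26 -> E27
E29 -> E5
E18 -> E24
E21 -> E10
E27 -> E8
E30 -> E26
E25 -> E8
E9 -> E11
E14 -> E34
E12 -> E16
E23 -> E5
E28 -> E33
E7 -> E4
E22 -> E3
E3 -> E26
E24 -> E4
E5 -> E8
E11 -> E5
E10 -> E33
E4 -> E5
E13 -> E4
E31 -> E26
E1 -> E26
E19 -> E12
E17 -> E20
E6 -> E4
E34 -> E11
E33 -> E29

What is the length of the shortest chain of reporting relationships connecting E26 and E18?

6

E26 is 2 levels below E8, and E18 is 4 levels below E8 (their lowest common manager). The shortest path runs up from E26 to E8 and back down to E18: 2 + 4 = 6 links.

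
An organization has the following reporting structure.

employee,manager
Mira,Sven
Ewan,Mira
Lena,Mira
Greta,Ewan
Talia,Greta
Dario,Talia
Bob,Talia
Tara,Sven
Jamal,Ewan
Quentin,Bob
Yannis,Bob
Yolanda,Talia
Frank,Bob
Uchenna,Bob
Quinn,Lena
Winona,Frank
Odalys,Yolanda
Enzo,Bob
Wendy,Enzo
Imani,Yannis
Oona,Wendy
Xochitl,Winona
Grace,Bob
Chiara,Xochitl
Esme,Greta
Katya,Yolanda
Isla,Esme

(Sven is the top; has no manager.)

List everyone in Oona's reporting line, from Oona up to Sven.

Oona reports to Wendy. Wendy reports to Enzo. Enzo reports to Bob. Bob reports to Talia. Talia reports to Greta. Greta reports to Ewan. Ewan reports to Mira. Mira reports to Sven. Sven is at the top.

Oona -> Wendy -> Enzo -> Bob -> Talia -> Greta -> Ewan -> Mira -> Sven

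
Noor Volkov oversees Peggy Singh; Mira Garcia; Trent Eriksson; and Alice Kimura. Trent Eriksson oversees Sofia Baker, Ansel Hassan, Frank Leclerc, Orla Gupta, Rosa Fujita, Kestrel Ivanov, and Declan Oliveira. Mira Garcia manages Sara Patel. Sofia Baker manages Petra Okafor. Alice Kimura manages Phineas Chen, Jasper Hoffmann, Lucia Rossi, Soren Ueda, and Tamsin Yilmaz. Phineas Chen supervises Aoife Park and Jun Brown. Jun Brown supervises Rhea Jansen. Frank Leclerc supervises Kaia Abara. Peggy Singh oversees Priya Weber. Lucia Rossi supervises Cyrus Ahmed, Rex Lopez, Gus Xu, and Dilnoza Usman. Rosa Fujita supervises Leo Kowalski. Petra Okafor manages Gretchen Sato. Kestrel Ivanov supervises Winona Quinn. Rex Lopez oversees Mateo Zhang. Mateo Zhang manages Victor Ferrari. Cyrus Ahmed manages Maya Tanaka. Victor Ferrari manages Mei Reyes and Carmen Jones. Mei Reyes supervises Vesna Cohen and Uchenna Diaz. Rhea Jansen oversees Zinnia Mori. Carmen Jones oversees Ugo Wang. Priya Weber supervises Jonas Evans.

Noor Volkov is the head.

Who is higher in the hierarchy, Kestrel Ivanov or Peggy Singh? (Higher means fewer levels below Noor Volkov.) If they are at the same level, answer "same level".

Kestrel Ivanov is 2 levels below Noor Volkov; Peggy Singh is 1. Peggy Singh is higher.

Peggy Singh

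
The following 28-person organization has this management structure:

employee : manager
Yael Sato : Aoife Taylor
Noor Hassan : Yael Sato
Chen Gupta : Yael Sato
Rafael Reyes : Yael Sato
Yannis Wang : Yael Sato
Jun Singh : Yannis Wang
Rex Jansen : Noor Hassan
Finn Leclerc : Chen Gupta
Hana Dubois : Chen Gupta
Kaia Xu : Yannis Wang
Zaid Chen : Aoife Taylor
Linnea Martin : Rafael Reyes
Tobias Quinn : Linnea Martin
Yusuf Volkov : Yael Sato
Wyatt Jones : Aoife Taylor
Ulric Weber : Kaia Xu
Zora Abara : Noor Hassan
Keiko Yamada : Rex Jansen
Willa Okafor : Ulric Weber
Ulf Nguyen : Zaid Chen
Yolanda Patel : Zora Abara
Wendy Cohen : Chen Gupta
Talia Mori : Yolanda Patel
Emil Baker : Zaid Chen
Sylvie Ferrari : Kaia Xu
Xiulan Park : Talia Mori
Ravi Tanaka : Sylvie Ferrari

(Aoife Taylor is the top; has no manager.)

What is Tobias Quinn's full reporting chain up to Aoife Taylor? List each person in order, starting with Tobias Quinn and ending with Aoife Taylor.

Tobias Quinn reports to Linnea Martin. Linnea Martin reports to Rafael Reyes. Rafael Reyes reports to Yael Sato. Yael Sato reports to Aoife Taylor. Aoife Taylor is at the top.

Tobias Quinn -> Linnea Martin -> Rafael Reyes -> Yael Sato -> Aoife Taylor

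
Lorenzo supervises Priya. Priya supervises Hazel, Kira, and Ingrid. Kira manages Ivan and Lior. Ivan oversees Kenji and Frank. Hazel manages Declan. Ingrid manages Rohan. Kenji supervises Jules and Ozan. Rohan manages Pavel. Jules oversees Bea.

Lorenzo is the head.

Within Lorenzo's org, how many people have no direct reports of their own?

The people in Lorenzo's organization with no one reporting to them are Pavel, Declan, Lior, Frank, Bea, Ozan. That is 6.

6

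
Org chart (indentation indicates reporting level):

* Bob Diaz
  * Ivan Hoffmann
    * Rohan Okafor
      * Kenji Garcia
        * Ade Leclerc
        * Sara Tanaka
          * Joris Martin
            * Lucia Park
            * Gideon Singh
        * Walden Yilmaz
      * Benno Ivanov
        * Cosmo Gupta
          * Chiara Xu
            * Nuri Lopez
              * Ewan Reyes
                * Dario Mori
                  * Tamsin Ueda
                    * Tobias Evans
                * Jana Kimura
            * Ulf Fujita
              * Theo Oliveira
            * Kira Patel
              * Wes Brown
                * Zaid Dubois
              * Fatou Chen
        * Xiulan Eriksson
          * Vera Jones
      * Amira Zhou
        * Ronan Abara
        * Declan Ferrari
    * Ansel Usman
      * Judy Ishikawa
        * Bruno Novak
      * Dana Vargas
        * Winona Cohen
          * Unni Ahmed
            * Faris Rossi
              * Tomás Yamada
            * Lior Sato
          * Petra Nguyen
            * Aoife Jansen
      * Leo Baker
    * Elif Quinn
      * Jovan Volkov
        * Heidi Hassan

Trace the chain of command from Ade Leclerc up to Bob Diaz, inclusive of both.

Ade Leclerc -> Kenji Garcia -> Rohan Okafor -> Ivan Hoffmann -> Bob Diaz

Ade Leclerc reports to Kenji Garcia. Kenji Garcia reports to Rohan Okafor. Rohan Okafor reports to Ivan Hoffmann. Ivan Hoffmann reports to Bob Diaz. Bob Diaz is at the top.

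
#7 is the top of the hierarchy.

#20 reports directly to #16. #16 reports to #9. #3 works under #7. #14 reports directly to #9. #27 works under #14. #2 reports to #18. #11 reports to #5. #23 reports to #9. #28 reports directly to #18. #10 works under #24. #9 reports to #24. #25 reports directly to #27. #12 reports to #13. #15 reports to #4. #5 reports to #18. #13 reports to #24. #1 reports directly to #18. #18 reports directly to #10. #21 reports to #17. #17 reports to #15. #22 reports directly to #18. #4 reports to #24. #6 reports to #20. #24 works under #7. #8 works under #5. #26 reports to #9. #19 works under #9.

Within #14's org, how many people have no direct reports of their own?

1

The only person in #14's organization with no one reporting to them is #25. That is 1.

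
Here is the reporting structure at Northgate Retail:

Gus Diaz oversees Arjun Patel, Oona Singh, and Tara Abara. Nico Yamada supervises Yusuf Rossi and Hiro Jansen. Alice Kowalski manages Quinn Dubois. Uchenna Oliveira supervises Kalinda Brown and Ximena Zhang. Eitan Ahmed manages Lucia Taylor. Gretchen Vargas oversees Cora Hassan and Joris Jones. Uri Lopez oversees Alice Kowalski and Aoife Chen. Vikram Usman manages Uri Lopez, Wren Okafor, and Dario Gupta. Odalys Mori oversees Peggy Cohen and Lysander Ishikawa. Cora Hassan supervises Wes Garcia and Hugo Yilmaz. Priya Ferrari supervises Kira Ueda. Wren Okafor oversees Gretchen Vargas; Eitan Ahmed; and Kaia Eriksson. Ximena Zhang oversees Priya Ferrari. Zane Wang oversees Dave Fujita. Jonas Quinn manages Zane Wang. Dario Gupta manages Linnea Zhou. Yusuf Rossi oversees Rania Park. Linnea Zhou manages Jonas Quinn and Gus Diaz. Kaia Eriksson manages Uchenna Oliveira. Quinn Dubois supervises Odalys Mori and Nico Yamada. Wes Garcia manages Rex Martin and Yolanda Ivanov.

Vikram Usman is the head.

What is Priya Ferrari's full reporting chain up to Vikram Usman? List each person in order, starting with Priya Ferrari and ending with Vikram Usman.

Priya Ferrari -> Ximena Zhang -> Uchenna Oliveira -> Kaia Eriksson -> Wren Okafor -> Vikram Usman

Priya Ferrari reports to Ximena Zhang. Ximena Zhang reports to Uchenna Oliveira. Uchenna Oliveira reports to Kaia Eriksson. Kaia Eriksson reports to Wren Okafor. Wren Okafor reports to Vikram Usman. Vikram Usman is at the top.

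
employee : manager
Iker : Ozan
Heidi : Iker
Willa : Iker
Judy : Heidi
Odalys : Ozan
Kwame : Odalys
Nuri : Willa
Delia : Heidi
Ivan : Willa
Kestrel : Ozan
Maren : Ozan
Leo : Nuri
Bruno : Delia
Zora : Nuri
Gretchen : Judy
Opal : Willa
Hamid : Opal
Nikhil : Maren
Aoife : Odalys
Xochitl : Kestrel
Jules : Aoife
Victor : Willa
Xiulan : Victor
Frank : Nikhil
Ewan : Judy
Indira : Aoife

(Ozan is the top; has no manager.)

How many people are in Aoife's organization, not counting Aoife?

Aoife directly manages Jules, Indira. Jules has no reports. Indira has no reports. So Aoife's organization is 2 direct reports plus everyone under them: 1 + 1 = 2.

2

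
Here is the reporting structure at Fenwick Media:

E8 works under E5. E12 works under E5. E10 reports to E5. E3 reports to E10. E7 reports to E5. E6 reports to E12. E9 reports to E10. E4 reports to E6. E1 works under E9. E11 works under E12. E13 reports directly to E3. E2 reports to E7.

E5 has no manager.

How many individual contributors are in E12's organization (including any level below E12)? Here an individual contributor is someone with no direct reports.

The people in E12's organization with no one reporting to them are E11, E4. That is 2.

2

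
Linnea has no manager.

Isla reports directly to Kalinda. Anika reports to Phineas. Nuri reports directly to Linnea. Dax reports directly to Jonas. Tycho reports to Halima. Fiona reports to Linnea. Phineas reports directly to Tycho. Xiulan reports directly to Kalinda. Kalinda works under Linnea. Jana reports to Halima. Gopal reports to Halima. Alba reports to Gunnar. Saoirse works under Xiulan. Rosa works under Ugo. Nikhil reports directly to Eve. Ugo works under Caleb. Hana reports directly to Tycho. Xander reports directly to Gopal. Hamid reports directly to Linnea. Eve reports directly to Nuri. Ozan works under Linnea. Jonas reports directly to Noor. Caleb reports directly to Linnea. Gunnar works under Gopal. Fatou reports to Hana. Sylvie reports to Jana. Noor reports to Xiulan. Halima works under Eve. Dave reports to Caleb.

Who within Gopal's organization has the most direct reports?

Direct-report counts within Gopal's organization: Gopal has 2; Gunnar has 1. The largest is 2, held by Gopal.

Gopal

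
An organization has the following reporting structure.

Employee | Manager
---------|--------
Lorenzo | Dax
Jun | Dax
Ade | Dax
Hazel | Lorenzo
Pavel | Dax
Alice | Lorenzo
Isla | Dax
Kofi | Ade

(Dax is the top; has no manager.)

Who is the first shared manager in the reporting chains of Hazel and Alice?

Hazel's chain of managers is Lorenzo, Dax. Alice's chain of managers is Lorenzo, Dax. The first manager that appears in both chains is Lorenzo.

Lorenzo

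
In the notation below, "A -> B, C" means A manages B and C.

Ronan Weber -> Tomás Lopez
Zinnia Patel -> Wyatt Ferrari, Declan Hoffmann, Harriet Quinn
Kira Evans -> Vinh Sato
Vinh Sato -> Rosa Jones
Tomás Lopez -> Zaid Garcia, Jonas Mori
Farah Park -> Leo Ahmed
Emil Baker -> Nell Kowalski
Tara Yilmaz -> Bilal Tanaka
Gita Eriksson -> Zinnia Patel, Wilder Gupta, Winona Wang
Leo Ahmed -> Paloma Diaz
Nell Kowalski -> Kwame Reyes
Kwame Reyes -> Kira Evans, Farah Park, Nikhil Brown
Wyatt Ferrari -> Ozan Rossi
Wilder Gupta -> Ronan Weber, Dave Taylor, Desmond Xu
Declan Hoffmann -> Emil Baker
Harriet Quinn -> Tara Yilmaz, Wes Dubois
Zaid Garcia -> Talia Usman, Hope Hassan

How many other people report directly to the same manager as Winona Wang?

Winona Wang reports to Gita Eriksson. Gita Eriksson's other direct reports are Zinnia Patel, Wilder Gupta — 2 peers.

2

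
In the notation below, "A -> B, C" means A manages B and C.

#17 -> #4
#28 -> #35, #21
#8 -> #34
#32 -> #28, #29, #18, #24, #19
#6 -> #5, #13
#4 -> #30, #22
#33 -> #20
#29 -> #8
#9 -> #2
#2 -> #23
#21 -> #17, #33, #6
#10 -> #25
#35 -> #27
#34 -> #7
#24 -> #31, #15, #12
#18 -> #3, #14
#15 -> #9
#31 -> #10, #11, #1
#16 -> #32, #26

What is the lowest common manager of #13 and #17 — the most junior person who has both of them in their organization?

#13's chain of managers is #6, #21, #28, #32, #16. #17's chain of managers is #21, #28, #32, #16. The first manager that appears in both chains is #21.

#21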